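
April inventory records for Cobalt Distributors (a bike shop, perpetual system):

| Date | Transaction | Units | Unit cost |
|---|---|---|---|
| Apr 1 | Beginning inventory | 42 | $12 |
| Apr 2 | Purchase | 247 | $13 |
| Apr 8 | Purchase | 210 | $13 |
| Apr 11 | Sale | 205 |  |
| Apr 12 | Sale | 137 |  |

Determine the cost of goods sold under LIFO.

COGS = $4,446

Apr 11, 205 sold [LIFO — newest first]: 205 @ $13 = $2,665
Apr 12, 137 sold [LIFO — newest first]: 5 @ $13 + 132 @ $13 = $1,781
Total COGS = $2,665 + $1,781 = $4,446
Ending inventory: 42 @ $12 + 115 @ $13 = $1,999
Check: goods available $6,445 = COGS $4,446 + ending $1,999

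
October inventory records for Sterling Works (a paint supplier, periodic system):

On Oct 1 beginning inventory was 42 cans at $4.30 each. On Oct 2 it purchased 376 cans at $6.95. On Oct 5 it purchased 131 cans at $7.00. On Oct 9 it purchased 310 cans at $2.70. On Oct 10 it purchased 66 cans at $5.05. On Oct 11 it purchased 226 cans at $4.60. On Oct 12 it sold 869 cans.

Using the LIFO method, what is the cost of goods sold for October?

Oct 12, 869 sold [LIFO — newest first]: 226 @ $4.60 + 66 @ $5.05 + 310 @ $2.70 + 131 @ $7.00 + 136 @ $6.95 = $4,072.10
Ending inventory: 42 @ $4.30 + 240 @ $6.95 = $1,848.60
Check: goods available $5,920.70 = COGS $4,072.10 + ending $1,848.60

COGS = $4,072.10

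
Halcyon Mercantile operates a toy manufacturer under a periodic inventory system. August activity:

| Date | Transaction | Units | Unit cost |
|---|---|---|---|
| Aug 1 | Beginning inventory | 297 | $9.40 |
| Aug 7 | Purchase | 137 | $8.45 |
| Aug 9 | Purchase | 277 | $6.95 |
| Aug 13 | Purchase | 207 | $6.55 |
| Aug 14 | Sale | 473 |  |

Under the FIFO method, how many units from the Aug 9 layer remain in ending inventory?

238

Aug 14, 473 sold [FIFO — oldest first]: 297 @ $9.40 + 137 @ $8.45 + 39 @ $6.95 = $4,220.50
Ending inventory: 238 @ $6.95 + 207 @ $6.55 = $3,009.95
Check: goods available $7,230.45 = COGS $4,220.50 + ending $3,009.95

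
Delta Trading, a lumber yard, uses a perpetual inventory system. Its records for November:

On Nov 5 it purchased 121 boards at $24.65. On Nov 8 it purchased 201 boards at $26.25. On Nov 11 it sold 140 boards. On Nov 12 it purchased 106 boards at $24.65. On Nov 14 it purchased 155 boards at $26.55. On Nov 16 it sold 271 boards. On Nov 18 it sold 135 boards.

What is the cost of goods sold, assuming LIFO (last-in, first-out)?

COGS = $14,075.00

Nov 11, 140 sold [LIFO — newest first]: 140 @ $26.25 = $3,675.00
Nov 16, 271 sold [LIFO — newest first]: 155 @ $26.55 + 106 @ $24.65 + 10 @ $26.25 = $6,990.65
Nov 18, 135 sold [LIFO — newest first]: 51 @ $26.25 + 84 @ $24.65 = $3,409.35
Total COGS = $3,675.00 + $6,990.65 + $3,409.35 = $14,075.00
Ending inventory: 37 @ $24.65 = $912.05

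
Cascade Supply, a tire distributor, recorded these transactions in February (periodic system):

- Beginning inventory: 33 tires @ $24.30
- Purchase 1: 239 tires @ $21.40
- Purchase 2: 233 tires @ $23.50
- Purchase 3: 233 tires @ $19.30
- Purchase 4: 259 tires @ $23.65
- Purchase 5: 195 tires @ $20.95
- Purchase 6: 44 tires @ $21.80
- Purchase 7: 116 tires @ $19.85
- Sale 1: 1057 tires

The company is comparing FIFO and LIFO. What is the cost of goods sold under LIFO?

COGS = $22,904.30

FIFO COGS: 33 @ $24.30 + 239 @ $21.40 + 233 @ $23.50 + 233 @ $19.30 + 259 @ $23.65 + 60 @ $20.95 = $23,271.25
LIFO COGS: 116 @ $19.85 + 44 @ $21.80 + 195 @ $20.95 + 259 @ $23.65 + 233 @ $19.30 + 210 @ $23.50 = $22,904.30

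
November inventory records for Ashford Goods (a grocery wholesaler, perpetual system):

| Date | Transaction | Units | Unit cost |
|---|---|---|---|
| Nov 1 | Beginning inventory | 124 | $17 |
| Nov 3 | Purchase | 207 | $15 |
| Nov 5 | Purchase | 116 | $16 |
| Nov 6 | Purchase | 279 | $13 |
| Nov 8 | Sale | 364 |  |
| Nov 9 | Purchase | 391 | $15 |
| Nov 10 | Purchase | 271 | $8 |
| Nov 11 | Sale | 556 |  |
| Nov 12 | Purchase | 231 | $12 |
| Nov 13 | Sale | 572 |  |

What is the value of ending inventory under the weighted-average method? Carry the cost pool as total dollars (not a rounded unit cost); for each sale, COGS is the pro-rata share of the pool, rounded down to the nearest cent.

Ending inventory = $1,613.54

After Nov 1: 124 on hand, pool $2,108.00 (≈ $17.0000 each)
After Nov 3: 331 on hand, pool $5,213.00 (≈ $15.7492 each)
After Nov 5: 447 on hand, pool $7,069.00 (≈ $15.8143 each)
After Nov 6: 726 on hand, pool $10,696.00 (≈ $14.7328 each)
Nov 8, sell 364: 364/726 × $10,696.00 → $5,362.73
After Nov 9: 753 on hand, pool $11,198.27 (≈ $14.8715 each)
After Nov 10: 1024 on hand, pool $13,366.27 (≈ $13.0530 each)
Nov 11, sell 556: 556/1024 × $13,366.27 → $7,257.46
After Nov 12: 699 on hand, pool $8,880.81 (≈ $12.7050 each)
Nov 13, sell 572: 572/699 × $8,880.81 → $7,267.27
Total COGS = $5,362.73 + $7,257.46 + $7,267.27 = $19,887.46
Ending inventory (cost pool remaining) = $1,613.54
Check: goods available $21,501.00 = COGS $19,887.46 + ending $1,613.54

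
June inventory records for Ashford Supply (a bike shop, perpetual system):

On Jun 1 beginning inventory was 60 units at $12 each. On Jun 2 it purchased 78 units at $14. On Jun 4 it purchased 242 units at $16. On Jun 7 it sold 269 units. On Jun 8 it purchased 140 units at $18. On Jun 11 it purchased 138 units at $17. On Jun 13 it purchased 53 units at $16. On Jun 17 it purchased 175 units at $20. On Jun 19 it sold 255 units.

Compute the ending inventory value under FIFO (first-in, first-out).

Jun 7, 269 sold [FIFO — oldest first]: 60 @ $12 + 78 @ $14 + 131 @ $16 = $3,908
Jun 19, 255 sold [FIFO — oldest first]: 111 @ $16 + 140 @ $18 + 4 @ $17 = $4,364
Total COGS = $3,908 + $4,364 = $8,272
Ending inventory: 134 @ $17 + 53 @ $16 + 175 @ $20 = $6,626

Ending inventory = $6,626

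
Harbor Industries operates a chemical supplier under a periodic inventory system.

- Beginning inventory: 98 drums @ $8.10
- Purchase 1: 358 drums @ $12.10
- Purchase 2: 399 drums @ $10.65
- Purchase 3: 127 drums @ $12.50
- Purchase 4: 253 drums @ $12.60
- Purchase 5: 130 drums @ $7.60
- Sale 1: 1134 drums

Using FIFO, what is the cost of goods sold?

Sale 1 (1134) [FIFO — oldest first]: 98 @ $8.10 + 358 @ $12.10 + 399 @ $10.65 + 127 @ $12.50 + 152 @ $12.60 = $12,877.65
Ending inventory: 101 @ $12.60 + 130 @ $7.60 = $2,260.60

COGS = $12,877.65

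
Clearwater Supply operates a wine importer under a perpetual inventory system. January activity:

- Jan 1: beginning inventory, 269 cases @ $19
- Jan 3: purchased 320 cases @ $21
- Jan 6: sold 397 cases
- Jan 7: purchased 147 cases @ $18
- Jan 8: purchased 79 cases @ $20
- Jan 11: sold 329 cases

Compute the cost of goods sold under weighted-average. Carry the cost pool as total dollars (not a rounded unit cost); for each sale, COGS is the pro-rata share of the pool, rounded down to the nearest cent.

COGS = $14,336.05

After Jan 1: 269 on hand, pool $5,111.00 (≈ $19.0000 each)
After Jan 3: 589 on hand, pool $11,831.00 (≈ $20.0866 each)
Jan 6, sell 397: 397/589 × $11,831.00 → $7,974.37
After Jan 7: 339 on hand, pool $6,502.63 (≈ $19.1818 each)
After Jan 8: 418 on hand, pool $8,082.63 (≈ $19.3364 each)
Jan 11, sell 329: 329/418 × $8,082.63 → $6,361.68
Total COGS = $7,974.37 + $6,361.68 = $14,336.05
Ending inventory (cost pool remaining) = $1,720.95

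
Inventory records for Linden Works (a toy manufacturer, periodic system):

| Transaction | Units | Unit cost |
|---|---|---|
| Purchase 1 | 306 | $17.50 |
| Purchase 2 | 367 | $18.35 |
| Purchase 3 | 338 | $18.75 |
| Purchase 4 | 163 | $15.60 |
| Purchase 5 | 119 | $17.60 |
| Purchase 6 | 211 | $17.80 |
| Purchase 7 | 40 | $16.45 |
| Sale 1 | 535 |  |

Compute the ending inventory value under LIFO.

Ending inventory = $18,389.45

Sale 1 (535) [LIFO — newest first]: 40 @ $16.45 + 211 @ $17.80 + 119 @ $17.60 + 163 @ $15.60 + 2 @ $18.75 = $9,088.50
Ending inventory: 306 @ $17.50 + 367 @ $18.35 + 336 @ $18.75 = $18,389.45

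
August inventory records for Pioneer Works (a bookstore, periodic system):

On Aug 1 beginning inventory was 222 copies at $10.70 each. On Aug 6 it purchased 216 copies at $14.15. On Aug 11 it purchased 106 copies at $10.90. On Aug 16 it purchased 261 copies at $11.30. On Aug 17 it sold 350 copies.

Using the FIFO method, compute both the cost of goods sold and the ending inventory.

Aug 17, 350 sold [FIFO — oldest first]: 222 @ $10.70 + 128 @ $14.15 = $4,186.60
Ending inventory: 88 @ $14.15 + 106 @ $10.90 + 261 @ $11.30 = $5,349.90
Check: goods available $9,536.50 = COGS $4,186.60 + ending $5,349.90

COGS = $4,186.60; ending inventory = $5,349.90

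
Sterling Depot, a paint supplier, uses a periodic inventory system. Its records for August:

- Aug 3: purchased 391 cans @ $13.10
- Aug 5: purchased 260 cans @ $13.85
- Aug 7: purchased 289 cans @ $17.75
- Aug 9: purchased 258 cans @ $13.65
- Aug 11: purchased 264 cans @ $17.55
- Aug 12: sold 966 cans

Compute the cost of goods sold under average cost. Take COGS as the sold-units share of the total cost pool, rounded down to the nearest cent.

Aug 12, sell 966: 966/1462 × $22,007.75 → $14,541.37
Ending inventory (cost pool remaining) = $7,466.38

COGS = $14,541.37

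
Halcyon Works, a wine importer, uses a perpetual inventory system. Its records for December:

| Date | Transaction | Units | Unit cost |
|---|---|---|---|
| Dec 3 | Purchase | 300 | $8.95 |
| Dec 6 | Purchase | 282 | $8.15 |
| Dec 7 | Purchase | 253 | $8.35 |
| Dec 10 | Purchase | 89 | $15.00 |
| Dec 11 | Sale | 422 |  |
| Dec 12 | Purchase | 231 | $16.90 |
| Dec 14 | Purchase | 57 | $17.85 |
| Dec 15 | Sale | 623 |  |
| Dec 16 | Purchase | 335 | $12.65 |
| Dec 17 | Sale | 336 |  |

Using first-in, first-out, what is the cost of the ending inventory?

Ending inventory = $2,099.90

Dec 11, 422 sold [FIFO — oldest first]: 300 @ $8.95 + 122 @ $8.15 = $3,679.30
Dec 15, 623 sold [FIFO — oldest first]: 160 @ $8.15 + 253 @ $8.35 + 89 @ $15.00 + 121 @ $16.90 = $6,796.45
Dec 17, 336 sold [FIFO — oldest first]: 110 @ $16.90 + 57 @ $17.85 + 169 @ $12.65 = $5,014.30
Total COGS = $3,679.30 + $6,796.45 + $5,014.30 = $15,490.05
Ending inventory: 166 @ $12.65 = $2,099.90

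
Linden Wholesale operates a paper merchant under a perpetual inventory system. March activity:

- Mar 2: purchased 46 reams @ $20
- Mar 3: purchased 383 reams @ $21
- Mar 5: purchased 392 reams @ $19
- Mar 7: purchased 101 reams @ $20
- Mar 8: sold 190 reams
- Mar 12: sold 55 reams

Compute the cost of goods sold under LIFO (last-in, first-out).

Mar 8, 190 sold [LIFO — newest first]: 101 @ $20 + 89 @ $19 = $3,711
Mar 12, 55 sold [LIFO — newest first]: 55 @ $19 = $1,045
Total COGS = $3,711 + $1,045 = $4,756
Ending inventory: 46 @ $20 + 383 @ $21 + 248 @ $19 = $13,675

COGS = $4,756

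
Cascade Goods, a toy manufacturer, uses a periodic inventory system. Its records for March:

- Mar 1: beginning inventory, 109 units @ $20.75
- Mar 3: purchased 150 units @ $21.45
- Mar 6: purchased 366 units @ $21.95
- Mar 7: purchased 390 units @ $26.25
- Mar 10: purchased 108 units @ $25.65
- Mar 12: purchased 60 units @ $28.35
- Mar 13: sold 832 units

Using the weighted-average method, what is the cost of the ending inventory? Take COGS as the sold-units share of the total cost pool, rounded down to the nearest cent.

Mar 13, sell 832: 832/1183 × $28,221.65 → $19,848.19
Ending inventory (cost pool remaining) = $8,373.46
Check: goods available $28,221.65 = COGS $19,848.19 + ending $8,373.46

Ending inventory = $8,373.46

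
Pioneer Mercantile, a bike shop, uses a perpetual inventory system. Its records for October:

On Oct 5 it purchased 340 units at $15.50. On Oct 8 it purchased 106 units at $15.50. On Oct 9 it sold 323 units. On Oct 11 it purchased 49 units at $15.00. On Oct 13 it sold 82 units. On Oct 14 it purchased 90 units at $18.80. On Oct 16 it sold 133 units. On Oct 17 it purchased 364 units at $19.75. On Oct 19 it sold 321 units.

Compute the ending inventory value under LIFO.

Ending inventory = $1,577.75

Oct 9, 323 sold [LIFO — newest first]: 106 @ $15.50 + 217 @ $15.50 = $5,006.50
Oct 13, 82 sold [LIFO — newest first]: 49 @ $15.00 + 33 @ $15.50 = $1,246.50
Oct 16, 133 sold [LIFO — newest first]: 90 @ $18.80 + 43 @ $15.50 = $2,358.50
Oct 19, 321 sold [LIFO — newest first]: 321 @ $19.75 = $6,339.75
Total COGS = $5,006.50 + $1,246.50 + $2,358.50 + $6,339.75 = $14,951.25
Ending inventory: 47 @ $15.50 + 43 @ $19.75 = $1,577.75
Check: goods available $16,529.00 = COGS $14,951.25 + ending $1,577.75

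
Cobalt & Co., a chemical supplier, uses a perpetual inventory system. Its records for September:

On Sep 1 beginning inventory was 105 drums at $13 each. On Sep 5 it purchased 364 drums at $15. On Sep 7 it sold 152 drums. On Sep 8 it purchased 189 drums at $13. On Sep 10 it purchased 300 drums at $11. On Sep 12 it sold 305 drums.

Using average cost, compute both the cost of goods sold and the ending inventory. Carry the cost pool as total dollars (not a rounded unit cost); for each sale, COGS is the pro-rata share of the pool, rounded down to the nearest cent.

After Sep 1: 105 on hand, pool $1,365.00 (≈ $13.0000 each)
After Sep 5: 469 on hand, pool $6,825.00 (≈ $14.5522 each)
Sep 7, sell 152: 152/469 × $6,825.00 → $2,211.94
After Sep 8: 506 on hand, pool $7,070.06 (≈ $13.9725 each)
After Sep 10: 806 on hand, pool $10,370.06 (≈ $12.8661 each)
Sep 12, sell 305: 305/806 × $10,370.06 → $3,924.15
Total COGS = $2,211.94 + $3,924.15 = $6,136.09
Ending inventory (cost pool remaining) = $6,445.91
Check: goods available $12,582.00 = COGS $6,136.09 + ending $6,445.91

COGS = $6,136.09; ending inventory = $6,445.91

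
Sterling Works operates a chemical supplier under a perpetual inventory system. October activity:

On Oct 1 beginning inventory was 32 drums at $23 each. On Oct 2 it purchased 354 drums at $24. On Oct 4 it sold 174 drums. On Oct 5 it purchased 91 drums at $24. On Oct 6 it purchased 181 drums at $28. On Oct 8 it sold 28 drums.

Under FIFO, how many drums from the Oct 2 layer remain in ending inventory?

Oct 4, 174 sold [FIFO — oldest first]: 32 @ $23 + 142 @ $24 = $4,144
Oct 8, 28 sold [FIFO — oldest first]: 28 @ $24 = $672
Total COGS = $4,144 + $672 = $4,816
Ending inventory: 184 @ $24 + 91 @ $24 + 181 @ $28 = $11,668
Check: goods available $16,484 = COGS $4,816 + ending $11,668

184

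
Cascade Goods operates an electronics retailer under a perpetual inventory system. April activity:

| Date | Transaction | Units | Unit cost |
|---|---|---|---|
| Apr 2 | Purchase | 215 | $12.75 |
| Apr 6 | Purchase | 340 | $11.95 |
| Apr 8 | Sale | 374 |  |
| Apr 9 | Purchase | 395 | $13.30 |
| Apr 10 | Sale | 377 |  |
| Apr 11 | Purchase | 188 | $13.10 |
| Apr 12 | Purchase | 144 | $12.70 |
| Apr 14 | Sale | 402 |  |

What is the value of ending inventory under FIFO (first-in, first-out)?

Apr 8, 374 sold [FIFO — oldest first]: 215 @ $12.75 + 159 @ $11.95 = $4,641.30
Apr 10, 377 sold [FIFO — oldest first]: 181 @ $11.95 + 196 @ $13.30 = $4,769.75
Apr 14, 402 sold [FIFO — oldest first]: 199 @ $13.30 + 188 @ $13.10 + 15 @ $12.70 = $5,300.00
Total COGS = $4,641.30 + $4,769.75 + $5,300.00 = $14,711.05
Ending inventory: 129 @ $12.70 = $1,638.30

Ending inventory = $1,638.30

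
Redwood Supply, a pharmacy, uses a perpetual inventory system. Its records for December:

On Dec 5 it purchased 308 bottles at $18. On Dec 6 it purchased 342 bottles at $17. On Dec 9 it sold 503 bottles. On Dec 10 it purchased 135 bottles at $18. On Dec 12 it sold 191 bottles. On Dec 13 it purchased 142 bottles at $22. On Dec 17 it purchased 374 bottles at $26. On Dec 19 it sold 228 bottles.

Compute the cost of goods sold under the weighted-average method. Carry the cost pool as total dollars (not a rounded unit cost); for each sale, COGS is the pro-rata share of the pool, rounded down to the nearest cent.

After Dec 5: 308 on hand, pool $5,544.00 (≈ $18.0000 each)
After Dec 6: 650 on hand, pool $11,358.00 (≈ $17.4738 each)
Dec 9, sell 503: 503/650 × $11,358.00 → $8,789.34
After Dec 10: 282 on hand, pool $4,998.66 (≈ $17.7257 each)
Dec 12, sell 191: 191/282 × $4,998.66 → $3,385.61
After Dec 13: 233 on hand, pool $4,737.05 (≈ $20.3307 each)
After Dec 17: 607 on hand, pool $14,461.05 (≈ $23.8238 each)
Dec 19, sell 228: 228/607 × $14,461.05 → $5,431.82
Total COGS = $8,789.34 + $3,385.61 + $5,431.82 = $17,606.77
Ending inventory (cost pool remaining) = $9,029.23
Check: goods available $26,636.00 = COGS $17,606.77 + ending $9,029.23

COGS = $17,606.77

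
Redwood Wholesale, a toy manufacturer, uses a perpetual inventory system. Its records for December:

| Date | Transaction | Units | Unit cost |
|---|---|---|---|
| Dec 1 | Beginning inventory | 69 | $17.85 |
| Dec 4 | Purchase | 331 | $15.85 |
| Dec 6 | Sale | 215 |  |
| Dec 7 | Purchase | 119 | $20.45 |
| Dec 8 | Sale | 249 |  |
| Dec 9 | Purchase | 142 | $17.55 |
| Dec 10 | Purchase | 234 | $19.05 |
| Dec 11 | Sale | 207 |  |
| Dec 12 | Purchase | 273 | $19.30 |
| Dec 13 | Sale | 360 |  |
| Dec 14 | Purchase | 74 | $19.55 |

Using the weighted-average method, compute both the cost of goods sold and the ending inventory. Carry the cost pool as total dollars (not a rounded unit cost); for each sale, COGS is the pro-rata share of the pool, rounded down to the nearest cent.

After Dec 1: 69 on hand, pool $1,231.65 (≈ $17.8500 each)
After Dec 4: 400 on hand, pool $6,478.00 (≈ $16.1950 each)
Dec 6, sell 215: 215/400 × $6,478.00 → $3,481.92
After Dec 7: 304 on hand, pool $5,429.63 (≈ $17.8606 each)
Dec 8, sell 249: 249/304 × $5,429.63 → $4,447.29
After Dec 9: 197 on hand, pool $3,474.44 (≈ $17.6368 each)
After Dec 10: 431 on hand, pool $7,932.14 (≈ $18.4040 each)
Dec 11, sell 207: 207/431 × $7,932.14 → $3,809.63
After Dec 12: 497 on hand, pool $9,391.41 (≈ $18.8962 each)
Dec 13, sell 360: 360/497 × $9,391.41 → $6,802.63
After Dec 14: 211 on hand, pool $4,035.48 (≈ $19.1255 each)
Total COGS = $3,481.92 + $4,447.29 + $3,809.63 + $6,802.63 = $18,541.47
Ending inventory (cost pool remaining) = $4,035.48

COGS = $18,541.47; ending inventory = $4,035.48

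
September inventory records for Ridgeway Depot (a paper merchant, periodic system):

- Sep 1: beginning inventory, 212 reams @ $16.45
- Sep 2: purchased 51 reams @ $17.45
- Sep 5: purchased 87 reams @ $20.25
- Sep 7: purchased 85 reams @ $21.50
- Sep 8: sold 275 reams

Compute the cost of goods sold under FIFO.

COGS = $4,620.35

Sep 8, 275 sold [FIFO — oldest first]: 212 @ $16.45 + 51 @ $17.45 + 12 @ $20.25 = $4,620.35
Ending inventory: 75 @ $20.25 + 85 @ $21.50 = $3,346.25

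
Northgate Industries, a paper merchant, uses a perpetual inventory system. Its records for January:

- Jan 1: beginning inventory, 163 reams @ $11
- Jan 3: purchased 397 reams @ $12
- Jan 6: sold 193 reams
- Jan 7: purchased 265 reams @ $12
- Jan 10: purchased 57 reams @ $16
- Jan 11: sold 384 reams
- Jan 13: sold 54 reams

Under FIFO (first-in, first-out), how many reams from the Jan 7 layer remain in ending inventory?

Jan 6, 193 sold [FIFO — oldest first]: 163 @ $11 + 30 @ $12 = $2,153
Jan 11, 384 sold [FIFO — oldest first]: 367 @ $12 + 17 @ $12 = $4,608
Jan 13, 54 sold [FIFO — oldest first]: 54 @ $12 = $648
Total COGS = $2,153 + $4,608 + $648 = $7,409
Ending inventory: 194 @ $12 + 57 @ $16 = $3,240

194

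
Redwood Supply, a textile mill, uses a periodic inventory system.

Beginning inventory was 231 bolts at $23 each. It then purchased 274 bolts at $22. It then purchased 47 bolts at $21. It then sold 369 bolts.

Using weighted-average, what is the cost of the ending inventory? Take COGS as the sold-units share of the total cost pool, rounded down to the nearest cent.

Sale 1, sell 369: 369/552 × $12,328.00 → $8,241.00
Ending inventory (cost pool remaining) = $4,087.00

Ending inventory = $4,087.00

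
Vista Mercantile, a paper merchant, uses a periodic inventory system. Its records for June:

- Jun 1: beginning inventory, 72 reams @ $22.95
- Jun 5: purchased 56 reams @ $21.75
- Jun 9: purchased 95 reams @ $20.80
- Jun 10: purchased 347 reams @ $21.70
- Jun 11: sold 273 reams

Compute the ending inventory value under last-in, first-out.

Ending inventory = $6,452.20

Jun 11, 273 sold [LIFO — newest first]: 273 @ $21.70 = $5,924.10
Ending inventory: 72 @ $22.95 + 56 @ $21.75 + 95 @ $20.80 + 74 @ $21.70 = $6,452.20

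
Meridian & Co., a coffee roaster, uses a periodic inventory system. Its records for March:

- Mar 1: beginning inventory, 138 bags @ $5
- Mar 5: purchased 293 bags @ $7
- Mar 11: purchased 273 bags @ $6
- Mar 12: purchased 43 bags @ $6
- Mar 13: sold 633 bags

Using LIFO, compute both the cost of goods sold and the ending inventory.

COGS = $4,067; ending inventory = $570

Mar 13, 633 sold [LIFO — newest first]: 43 @ $6 + 273 @ $6 + 293 @ $7 + 24 @ $5 = $4,067
Ending inventory: 114 @ $5 = $570
Check: goods available $4,637 = COGS $4,067 + ending $570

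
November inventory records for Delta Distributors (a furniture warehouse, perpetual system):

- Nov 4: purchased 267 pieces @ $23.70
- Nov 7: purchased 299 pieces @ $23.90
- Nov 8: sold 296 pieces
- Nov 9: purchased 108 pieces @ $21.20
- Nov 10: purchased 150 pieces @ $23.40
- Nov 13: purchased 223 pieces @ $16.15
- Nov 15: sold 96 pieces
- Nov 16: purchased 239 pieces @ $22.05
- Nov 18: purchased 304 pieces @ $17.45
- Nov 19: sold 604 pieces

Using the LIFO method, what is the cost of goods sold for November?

Nov 8, 296 sold [LIFO — newest first]: 296 @ $23.90 = $7,074.40
Nov 15, 96 sold [LIFO — newest first]: 96 @ $16.15 = $1,550.40
Nov 19, 604 sold [LIFO — newest first]: 304 @ $17.45 + 239 @ $22.05 + 61 @ $16.15 = $11,559.90
Total COGS = $7,074.40 + $1,550.40 + $11,559.90 = $20,184.70
Ending inventory: 267 @ $23.70 + 3 @ $23.90 + 108 @ $21.20 + 150 @ $23.40 + 66 @ $16.15 = $13,265.10
Check: goods available $33,449.80 = COGS $20,184.70 + ending $13,265.10

COGS = $20,184.70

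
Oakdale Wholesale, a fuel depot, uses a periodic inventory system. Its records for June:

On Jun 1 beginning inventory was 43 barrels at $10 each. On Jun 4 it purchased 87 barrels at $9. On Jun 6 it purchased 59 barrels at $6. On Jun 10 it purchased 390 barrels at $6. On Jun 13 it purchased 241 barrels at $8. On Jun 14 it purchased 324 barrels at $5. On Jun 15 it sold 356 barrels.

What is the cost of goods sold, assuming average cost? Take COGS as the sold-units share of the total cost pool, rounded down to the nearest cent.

Jun 15, sell 356: 356/1144 × $7,455.00 → $2,319.91
Ending inventory (cost pool remaining) = $5,135.09

COGS = $2,319.91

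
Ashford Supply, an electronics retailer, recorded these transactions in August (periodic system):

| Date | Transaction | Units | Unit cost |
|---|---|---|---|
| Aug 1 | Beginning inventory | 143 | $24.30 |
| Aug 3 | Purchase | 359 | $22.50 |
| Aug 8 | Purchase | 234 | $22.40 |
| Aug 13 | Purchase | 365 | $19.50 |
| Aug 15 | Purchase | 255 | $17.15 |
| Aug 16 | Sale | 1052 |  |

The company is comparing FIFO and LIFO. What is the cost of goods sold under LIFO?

FIFO COGS: 143 @ $24.30 + 359 @ $22.50 + 234 @ $22.40 + 316 @ $19.50 = $22,956.00
LIFO COGS: 255 @ $17.15 + 365 @ $19.50 + 234 @ $22.40 + 198 @ $22.50 = $21,187.35

COGS = $21,187.35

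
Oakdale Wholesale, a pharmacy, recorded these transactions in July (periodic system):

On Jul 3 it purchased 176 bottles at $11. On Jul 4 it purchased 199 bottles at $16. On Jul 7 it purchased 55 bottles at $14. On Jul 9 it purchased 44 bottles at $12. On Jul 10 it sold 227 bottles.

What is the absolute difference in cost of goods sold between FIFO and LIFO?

$594

FIFO COGS: 176 @ $11 + 51 @ $16 = $2,752
LIFO COGS: 44 @ $12 + 55 @ $14 + 128 @ $16 = $3,346
Difference = |$2,752 − $3,346| = $594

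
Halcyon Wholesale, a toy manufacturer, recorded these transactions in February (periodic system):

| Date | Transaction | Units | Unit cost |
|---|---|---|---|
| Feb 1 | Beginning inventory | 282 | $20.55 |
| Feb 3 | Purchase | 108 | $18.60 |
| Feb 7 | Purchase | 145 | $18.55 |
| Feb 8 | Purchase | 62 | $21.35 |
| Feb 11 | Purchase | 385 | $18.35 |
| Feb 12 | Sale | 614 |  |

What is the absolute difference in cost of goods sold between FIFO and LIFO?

FIFO COGS: 282 @ $20.55 + 108 @ $18.60 + 145 @ $18.55 + 62 @ $21.35 + 17 @ $18.35 = $12,129.30
LIFO COGS: 385 @ $18.35 + 62 @ $21.35 + 145 @ $18.55 + 22 @ $18.60 = $11,487.40
Difference = |$12,129.30 − $11,487.40| = $641.90

$641.90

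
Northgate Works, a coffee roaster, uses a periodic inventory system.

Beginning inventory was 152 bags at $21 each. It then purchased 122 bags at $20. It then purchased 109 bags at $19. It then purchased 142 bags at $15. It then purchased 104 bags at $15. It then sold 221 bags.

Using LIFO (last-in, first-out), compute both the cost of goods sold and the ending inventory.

Sale 1 (221) [LIFO — newest first]: 104 @ $15 + 117 @ $15 = $3,315
Ending inventory: 152 @ $21 + 122 @ $20 + 109 @ $19 + 25 @ $15 = $8,078

COGS = $3,315; ending inventory = $8,078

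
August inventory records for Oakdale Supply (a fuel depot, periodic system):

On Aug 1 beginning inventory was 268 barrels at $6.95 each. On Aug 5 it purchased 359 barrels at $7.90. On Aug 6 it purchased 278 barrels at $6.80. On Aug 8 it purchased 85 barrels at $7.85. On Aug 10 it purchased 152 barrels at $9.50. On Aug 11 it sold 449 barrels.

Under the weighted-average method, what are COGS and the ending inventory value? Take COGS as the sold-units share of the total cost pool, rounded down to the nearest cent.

COGS = $3,420.71; ending inventory = $5,279.64

Aug 11, sell 449: 449/1142 × $8,700.35 → $3,420.71
Ending inventory (cost pool remaining) = $5,279.64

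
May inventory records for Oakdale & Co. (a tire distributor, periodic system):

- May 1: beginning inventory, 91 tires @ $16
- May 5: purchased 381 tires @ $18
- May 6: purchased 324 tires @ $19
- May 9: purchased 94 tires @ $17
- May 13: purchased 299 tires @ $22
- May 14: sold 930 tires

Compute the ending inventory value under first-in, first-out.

May 14, 930 sold [FIFO — oldest first]: 91 @ $16 + 381 @ $18 + 324 @ $19 + 94 @ $17 + 40 @ $22 = $16,948
Ending inventory: 259 @ $22 = $5,698
Check: goods available $22,646 = COGS $16,948 + ending $5,698

Ending inventory = $5,698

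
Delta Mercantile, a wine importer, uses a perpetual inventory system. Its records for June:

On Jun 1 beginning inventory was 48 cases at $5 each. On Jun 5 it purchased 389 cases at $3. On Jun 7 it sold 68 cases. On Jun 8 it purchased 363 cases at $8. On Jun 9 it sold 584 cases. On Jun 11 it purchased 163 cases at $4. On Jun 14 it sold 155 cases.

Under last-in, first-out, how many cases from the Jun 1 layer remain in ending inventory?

48

Jun 7, 68 sold [LIFO — newest first]: 68 @ $3 = $204
Jun 9, 584 sold [LIFO — newest first]: 363 @ $8 + 221 @ $3 = $3,567
Jun 14, 155 sold [LIFO — newest first]: 155 @ $4 = $620
Total COGS = $204 + $3,567 + $620 = $4,391
Ending inventory: 48 @ $5 + 100 @ $3 + 8 @ $4 = $572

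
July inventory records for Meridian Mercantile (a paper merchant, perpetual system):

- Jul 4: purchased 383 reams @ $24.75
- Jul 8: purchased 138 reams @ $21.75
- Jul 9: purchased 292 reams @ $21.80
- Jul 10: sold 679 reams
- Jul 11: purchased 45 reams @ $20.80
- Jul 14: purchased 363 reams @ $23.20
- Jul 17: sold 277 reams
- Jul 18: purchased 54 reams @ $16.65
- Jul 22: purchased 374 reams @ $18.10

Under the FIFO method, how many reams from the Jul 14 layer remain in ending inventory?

Jul 10, 679 sold [FIFO — oldest first]: 383 @ $24.75 + 138 @ $21.75 + 158 @ $21.80 = $15,925.15
Jul 17, 277 sold [FIFO — oldest first]: 134 @ $21.80 + 45 @ $20.80 + 98 @ $23.20 = $6,130.80
Total COGS = $15,925.15 + $6,130.80 = $22,055.95
Ending inventory: 265 @ $23.20 + 54 @ $16.65 + 374 @ $18.10 = $13,816.50
Check: goods available $35,872.45 = COGS $22,055.95 + ending $13,816.50

265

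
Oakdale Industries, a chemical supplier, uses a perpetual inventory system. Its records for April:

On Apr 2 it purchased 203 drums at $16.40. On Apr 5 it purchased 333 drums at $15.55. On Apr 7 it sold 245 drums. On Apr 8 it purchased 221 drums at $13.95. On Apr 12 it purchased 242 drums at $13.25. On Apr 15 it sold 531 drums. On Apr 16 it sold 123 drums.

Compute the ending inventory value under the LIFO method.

Apr 7, 245 sold [LIFO — newest first]: 245 @ $15.55 = $3,809.75
Apr 15, 531 sold [LIFO — newest first]: 242 @ $13.25 + 221 @ $13.95 + 68 @ $15.55 = $7,346.85
Apr 16, 123 sold [LIFO — newest first]: 20 @ $15.55 + 103 @ $16.40 = $2,000.20
Total COGS = $3,809.75 + $7,346.85 + $2,000.20 = $13,156.80
Ending inventory: 100 @ $16.40 = $1,640.00

Ending inventory = $1,640.00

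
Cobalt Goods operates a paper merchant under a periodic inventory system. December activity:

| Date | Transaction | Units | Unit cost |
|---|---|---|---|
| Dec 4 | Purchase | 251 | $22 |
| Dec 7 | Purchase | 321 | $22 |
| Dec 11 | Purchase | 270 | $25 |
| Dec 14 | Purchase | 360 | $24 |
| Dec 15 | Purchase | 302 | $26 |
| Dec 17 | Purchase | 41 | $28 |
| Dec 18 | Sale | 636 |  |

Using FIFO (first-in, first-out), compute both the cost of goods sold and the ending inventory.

Dec 18, 636 sold [FIFO — oldest first]: 251 @ $22 + 321 @ $22 + 64 @ $25 = $14,184
Ending inventory: 206 @ $25 + 360 @ $24 + 302 @ $26 + 41 @ $28 = $22,790

COGS = $14,184; ending inventory = $22,790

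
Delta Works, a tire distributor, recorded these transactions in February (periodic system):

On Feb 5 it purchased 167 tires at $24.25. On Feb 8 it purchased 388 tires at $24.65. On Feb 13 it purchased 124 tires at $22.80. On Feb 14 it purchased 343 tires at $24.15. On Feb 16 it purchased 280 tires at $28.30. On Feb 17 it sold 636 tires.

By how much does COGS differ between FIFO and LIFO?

$1,043.10

FIFO COGS: 167 @ $24.25 + 388 @ $24.65 + 81 @ $22.80 = $15,460.75
LIFO COGS: 280 @ $28.30 + 343 @ $24.15 + 13 @ $22.80 = $16,503.85
Difference = |$15,460.75 − $16,503.85| = $1,043.10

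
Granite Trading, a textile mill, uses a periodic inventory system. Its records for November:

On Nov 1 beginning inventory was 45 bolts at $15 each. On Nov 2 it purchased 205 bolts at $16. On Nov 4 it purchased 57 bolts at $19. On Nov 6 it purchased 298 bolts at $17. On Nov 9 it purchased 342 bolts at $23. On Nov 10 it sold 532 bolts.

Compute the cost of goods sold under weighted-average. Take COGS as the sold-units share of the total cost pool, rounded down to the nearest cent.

COGS = $10,095.07

Nov 10, sell 532: 532/947 × $17,970.00 → $10,095.07
Ending inventory (cost pool remaining) = $7,874.93
Check: goods available $17,970.00 = COGS $10,095.07 + ending $7,874.93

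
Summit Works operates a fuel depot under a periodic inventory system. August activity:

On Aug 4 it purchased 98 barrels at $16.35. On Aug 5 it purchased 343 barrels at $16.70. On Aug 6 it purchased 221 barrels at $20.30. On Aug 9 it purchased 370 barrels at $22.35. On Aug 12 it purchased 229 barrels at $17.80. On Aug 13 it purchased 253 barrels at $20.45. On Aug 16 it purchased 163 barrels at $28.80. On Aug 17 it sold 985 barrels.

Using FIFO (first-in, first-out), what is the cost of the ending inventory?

Aug 17, 985 sold [FIFO — oldest first]: 98 @ $16.35 + 343 @ $16.70 + 221 @ $20.30 + 323 @ $22.35 = $19,035.75
Ending inventory: 47 @ $22.35 + 229 @ $17.80 + 253 @ $20.45 + 163 @ $28.80 = $14,994.90
Check: goods available $34,030.65 = COGS $19,035.75 + ending $14,994.90

Ending inventory = $14,994.90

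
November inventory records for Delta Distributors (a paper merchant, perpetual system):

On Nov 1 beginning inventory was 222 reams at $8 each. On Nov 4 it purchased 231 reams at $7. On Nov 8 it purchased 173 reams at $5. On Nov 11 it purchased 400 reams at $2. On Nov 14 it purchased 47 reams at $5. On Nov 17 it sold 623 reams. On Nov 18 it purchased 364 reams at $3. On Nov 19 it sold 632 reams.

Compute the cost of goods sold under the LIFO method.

Nov 17, 623 sold [LIFO — newest first]: 47 @ $5 + 400 @ $2 + 173 @ $5 + 3 @ $7 = $1,921
Nov 19, 632 sold [LIFO — newest first]: 364 @ $3 + 228 @ $7 + 40 @ $8 = $3,008
Total COGS = $1,921 + $3,008 = $4,929
Ending inventory: 182 @ $8 = $1,456

COGS = $4,929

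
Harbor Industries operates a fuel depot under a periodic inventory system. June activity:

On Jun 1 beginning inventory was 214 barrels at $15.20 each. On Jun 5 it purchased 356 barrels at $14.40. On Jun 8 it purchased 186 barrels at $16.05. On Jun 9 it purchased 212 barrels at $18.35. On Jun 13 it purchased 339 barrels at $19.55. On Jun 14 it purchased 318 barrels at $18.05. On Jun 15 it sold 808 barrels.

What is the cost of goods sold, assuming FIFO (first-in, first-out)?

COGS = $12,318.70

Jun 15, 808 sold [FIFO — oldest first]: 214 @ $15.20 + 356 @ $14.40 + 186 @ $16.05 + 52 @ $18.35 = $12,318.70
Ending inventory: 160 @ $18.35 + 339 @ $19.55 + 318 @ $18.05 = $15,303.35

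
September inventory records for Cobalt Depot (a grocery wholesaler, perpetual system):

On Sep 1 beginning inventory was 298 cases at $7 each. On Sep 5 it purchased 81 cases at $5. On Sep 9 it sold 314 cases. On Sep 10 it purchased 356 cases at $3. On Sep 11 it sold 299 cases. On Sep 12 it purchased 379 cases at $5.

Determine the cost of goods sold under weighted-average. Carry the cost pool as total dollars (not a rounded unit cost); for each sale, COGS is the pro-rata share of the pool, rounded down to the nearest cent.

COGS = $3,125.70

After Sep 1: 298 on hand, pool $2,086.00 (≈ $7.0000 each)
After Sep 5: 379 on hand, pool $2,491.00 (≈ $6.5726 each)
Sep 9, sell 314: 314/379 × $2,491.00 → $2,063.78
After Sep 10: 421 on hand, pool $1,495.22 (≈ $3.5516 each)
Sep 11, sell 299: 299/421 × $1,495.22 → $1,061.92
After Sep 12: 501 on hand, pool $2,328.30 (≈ $4.6473 each)
Total COGS = $2,063.78 + $1,061.92 = $3,125.70
Ending inventory (cost pool remaining) = $2,328.30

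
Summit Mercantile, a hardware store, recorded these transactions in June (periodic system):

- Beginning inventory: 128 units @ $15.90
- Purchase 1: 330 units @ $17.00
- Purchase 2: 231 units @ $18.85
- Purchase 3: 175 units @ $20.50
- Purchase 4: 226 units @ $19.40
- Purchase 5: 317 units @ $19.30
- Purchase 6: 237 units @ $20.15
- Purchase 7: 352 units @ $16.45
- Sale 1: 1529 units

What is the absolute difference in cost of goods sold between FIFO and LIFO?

$292.80

FIFO COGS: 128 @ $15.90 + 330 @ $17.00 + 231 @ $18.85 + 175 @ $20.50 + 226 @ $19.40 + 317 @ $19.30 + 122 @ $20.15 = $28,547.85
LIFO COGS: 352 @ $16.45 + 237 @ $20.15 + 317 @ $19.30 + 226 @ $19.40 + 175 @ $20.50 + 222 @ $18.85 = $28,840.65
Difference = |$28,547.85 − $28,840.65| = $292.80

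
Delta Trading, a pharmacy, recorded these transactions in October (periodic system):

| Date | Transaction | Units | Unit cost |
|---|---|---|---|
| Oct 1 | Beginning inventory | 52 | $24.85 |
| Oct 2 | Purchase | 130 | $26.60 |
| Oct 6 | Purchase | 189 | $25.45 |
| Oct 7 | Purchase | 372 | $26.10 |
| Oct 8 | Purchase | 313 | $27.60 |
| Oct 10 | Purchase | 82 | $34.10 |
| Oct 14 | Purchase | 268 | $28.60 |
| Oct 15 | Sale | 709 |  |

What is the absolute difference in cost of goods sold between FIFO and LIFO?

$1,918.35

FIFO COGS: 52 @ $24.85 + 130 @ $26.60 + 189 @ $25.45 + 338 @ $26.10 = $18,382.05
LIFO COGS: 268 @ $28.60 + 82 @ $34.10 + 313 @ $27.60 + 46 @ $26.10 = $20,300.40
Difference = |$18,382.05 − $20,300.40| = $1,918.35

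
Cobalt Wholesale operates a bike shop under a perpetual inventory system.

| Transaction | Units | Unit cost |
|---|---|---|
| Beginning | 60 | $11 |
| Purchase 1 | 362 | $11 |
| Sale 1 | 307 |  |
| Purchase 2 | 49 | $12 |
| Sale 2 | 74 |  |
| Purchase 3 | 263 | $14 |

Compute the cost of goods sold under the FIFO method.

COGS = $4,191

Sale 1 (307) [FIFO — oldest first]: 60 @ $11 + 247 @ $11 = $3,377
Sale 2 (74) [FIFO — oldest first]: 74 @ $11 = $814
Total COGS = $3,377 + $814 = $4,191
Ending inventory: 41 @ $11 + 49 @ $12 + 263 @ $14 = $4,721
Check: goods available $8,912 = COGS $4,191 + ending $4,721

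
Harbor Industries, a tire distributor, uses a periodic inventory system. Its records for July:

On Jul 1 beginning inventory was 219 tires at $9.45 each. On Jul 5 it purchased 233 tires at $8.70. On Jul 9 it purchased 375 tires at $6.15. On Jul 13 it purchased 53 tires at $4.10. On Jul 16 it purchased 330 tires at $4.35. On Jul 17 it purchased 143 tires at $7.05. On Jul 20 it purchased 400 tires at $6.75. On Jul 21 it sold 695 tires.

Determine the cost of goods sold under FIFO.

COGS = $5,591.10

Jul 21, 695 sold [FIFO — oldest first]: 219 @ $9.45 + 233 @ $8.70 + 243 @ $6.15 = $5,591.10
Ending inventory: 132 @ $6.15 + 53 @ $4.10 + 330 @ $4.35 + 143 @ $7.05 + 400 @ $6.75 = $6,172.75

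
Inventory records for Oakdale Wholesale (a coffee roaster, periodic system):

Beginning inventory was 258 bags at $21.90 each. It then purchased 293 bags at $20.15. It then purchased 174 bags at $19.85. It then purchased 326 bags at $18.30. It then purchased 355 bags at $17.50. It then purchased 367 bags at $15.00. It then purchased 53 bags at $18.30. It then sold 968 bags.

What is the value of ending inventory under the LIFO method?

Ending inventory = $17,441.95

Sale 1 (968) [LIFO — newest first]: 53 @ $18.30 + 367 @ $15.00 + 355 @ $17.50 + 193 @ $18.30 = $16,219.30
Ending inventory: 258 @ $21.90 + 293 @ $20.15 + 174 @ $19.85 + 133 @ $18.30 = $17,441.95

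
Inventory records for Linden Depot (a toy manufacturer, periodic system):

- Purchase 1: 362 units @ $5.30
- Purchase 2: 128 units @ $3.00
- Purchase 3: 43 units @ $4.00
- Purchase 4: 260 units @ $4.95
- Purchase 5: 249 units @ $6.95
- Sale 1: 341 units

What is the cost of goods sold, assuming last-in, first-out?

Sale 1 (341) [LIFO — newest first]: 249 @ $6.95 + 92 @ $4.95 = $2,185.95
Ending inventory: 362 @ $5.30 + 128 @ $3.00 + 43 @ $4.00 + 168 @ $4.95 = $3,306.20

COGS = $2,185.95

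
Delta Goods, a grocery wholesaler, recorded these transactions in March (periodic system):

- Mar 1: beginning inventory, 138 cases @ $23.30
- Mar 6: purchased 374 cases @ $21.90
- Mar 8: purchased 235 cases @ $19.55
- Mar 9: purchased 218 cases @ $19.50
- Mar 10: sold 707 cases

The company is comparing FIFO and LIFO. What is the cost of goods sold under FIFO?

FIFO COGS: 138 @ $23.30 + 374 @ $21.90 + 195 @ $19.55 = $15,218.25
LIFO COGS: 218 @ $19.50 + 235 @ $19.55 + 254 @ $21.90 = $14,407.85

COGS = $15,218.25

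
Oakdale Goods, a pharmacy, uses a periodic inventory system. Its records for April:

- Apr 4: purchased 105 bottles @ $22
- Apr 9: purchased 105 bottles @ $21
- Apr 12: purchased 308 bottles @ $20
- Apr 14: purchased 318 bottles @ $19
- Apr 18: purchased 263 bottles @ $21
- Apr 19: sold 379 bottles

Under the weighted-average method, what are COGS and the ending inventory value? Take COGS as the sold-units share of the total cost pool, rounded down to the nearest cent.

Apr 19, sell 379: 379/1099 × $22,240.00 → $7,669.66
Ending inventory (cost pool remaining) = $14,570.34

COGS = $7,669.66; ending inventory = $14,570.34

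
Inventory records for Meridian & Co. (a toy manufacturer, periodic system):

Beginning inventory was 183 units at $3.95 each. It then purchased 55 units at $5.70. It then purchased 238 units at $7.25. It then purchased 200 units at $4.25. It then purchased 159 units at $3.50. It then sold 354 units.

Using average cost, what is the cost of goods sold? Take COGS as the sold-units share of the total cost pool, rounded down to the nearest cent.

Sale 1, sell 354: 354/835 × $4,168.35 → $1,767.18
Ending inventory (cost pool remaining) = $2,401.17

COGS = $1,767.18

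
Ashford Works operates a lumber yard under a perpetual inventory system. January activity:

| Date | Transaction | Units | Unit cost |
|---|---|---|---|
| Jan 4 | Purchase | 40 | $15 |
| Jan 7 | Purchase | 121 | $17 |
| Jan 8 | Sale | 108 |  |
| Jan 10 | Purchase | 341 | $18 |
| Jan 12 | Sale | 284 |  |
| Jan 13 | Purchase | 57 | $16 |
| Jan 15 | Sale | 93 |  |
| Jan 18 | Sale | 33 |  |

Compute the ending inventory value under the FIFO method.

Ending inventory = $656

Jan 8, 108 sold [FIFO — oldest first]: 40 @ $15 + 68 @ $17 = $1,756
Jan 12, 284 sold [FIFO — oldest first]: 53 @ $17 + 231 @ $18 = $5,059
Jan 15, 93 sold [FIFO — oldest first]: 93 @ $18 = $1,674
Jan 18, 33 sold [FIFO — oldest first]: 17 @ $18 + 16 @ $16 = $562
Total COGS = $1,756 + $5,059 + $1,674 + $562 = $9,051
Ending inventory: 41 @ $16 = $656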